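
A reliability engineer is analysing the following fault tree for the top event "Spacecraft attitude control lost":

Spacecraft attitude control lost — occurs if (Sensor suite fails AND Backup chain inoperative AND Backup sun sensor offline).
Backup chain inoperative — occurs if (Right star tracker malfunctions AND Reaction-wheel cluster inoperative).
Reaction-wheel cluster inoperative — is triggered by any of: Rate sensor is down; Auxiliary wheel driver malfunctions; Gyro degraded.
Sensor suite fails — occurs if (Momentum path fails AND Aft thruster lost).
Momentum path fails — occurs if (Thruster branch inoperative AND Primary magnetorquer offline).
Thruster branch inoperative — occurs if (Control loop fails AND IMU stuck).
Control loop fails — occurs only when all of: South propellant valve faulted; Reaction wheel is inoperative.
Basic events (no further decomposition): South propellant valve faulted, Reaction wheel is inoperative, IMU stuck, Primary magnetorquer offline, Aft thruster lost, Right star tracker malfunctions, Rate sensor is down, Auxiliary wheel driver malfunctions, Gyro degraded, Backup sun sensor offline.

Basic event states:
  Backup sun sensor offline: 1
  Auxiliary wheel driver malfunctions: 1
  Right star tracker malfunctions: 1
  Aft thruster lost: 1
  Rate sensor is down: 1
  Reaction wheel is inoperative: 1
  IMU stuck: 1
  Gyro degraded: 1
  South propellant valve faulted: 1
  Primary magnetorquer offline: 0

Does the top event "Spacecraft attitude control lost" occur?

Control loop fails [AND]: South propellant valve faulted=occurs, Reaction wheel is inoperative=occurs → all inputs occur → occurs.
Thruster branch inoperative [AND]: Control loop fails=occurs, IMU stuck=occurs → all inputs occur → occurs.
Momentum path fails [AND]: Thruster branch inoperative=occurs, Primary magnetorquer offline=not → not all inputs occur → does not occur.
Sensor suite fails [AND]: Momentum path fails=not, Aft thruster lost=occurs → not all inputs occur → does not occur.
Reaction-wheel cluster inoperative [OR]: Rate sensor is down=occurs, Auxiliary wheel driver malfunctions=occurs, Gyro degraded=occurs → at least one input occurs → occurs.
Backup chain inoperative [AND]: Right star tracker malfunctions=occurs, Reaction-wheel cluster inoperative=occurs → all inputs occur → occurs.
Spacecraft attitude control lost [AND]: Sensor suite fails=not, Backup chain inoperative=occurs, Backup sun sensor offline=occurs → not all inputs occur → does not occur.

No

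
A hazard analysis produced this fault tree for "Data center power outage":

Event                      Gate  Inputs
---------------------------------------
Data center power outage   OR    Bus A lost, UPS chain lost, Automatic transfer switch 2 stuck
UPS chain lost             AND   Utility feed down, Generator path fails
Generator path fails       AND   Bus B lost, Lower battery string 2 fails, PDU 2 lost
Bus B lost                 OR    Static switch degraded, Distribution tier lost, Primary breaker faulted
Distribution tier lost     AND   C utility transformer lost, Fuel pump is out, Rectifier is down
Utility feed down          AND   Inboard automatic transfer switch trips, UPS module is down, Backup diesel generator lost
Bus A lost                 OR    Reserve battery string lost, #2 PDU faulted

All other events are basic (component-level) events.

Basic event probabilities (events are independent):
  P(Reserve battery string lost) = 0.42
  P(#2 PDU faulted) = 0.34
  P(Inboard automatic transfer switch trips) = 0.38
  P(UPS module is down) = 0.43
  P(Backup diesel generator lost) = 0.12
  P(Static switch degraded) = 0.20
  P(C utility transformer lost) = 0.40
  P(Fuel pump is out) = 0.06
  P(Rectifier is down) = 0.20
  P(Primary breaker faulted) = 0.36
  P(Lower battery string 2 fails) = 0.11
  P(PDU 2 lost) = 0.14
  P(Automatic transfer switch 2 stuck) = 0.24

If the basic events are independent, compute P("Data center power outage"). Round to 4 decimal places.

0.7091

P(Bus A lost) [OR] = 1 − (1−0.42) × (1−0.34) = 0.617200
P(Utility feed down) [AND] = 0.38 × 0.43 × 0.12 = 0.019608
P(Distribution tier lost) [AND] = 0.40 × 0.06 × 0.20 = 0.004800
P(Bus B lost) [OR] = 1 − (1−0.20) × (1−0.004800) × (1−0.36) = 0.490458
P(Generator path fails) [AND] = 0.490458 × 0.11 × 0.14 = 0.007553
P(UPS chain lost) [AND] = 0.019608 × 0.007553 = 0.000148
P(Data center power outage) [OR] = 1 − (1−0.617200) × (1−0.000148) × (1−0.24) = 0.709115
Rounded to 4 decimal places: P(Data center power outage) ≈ 0.7091.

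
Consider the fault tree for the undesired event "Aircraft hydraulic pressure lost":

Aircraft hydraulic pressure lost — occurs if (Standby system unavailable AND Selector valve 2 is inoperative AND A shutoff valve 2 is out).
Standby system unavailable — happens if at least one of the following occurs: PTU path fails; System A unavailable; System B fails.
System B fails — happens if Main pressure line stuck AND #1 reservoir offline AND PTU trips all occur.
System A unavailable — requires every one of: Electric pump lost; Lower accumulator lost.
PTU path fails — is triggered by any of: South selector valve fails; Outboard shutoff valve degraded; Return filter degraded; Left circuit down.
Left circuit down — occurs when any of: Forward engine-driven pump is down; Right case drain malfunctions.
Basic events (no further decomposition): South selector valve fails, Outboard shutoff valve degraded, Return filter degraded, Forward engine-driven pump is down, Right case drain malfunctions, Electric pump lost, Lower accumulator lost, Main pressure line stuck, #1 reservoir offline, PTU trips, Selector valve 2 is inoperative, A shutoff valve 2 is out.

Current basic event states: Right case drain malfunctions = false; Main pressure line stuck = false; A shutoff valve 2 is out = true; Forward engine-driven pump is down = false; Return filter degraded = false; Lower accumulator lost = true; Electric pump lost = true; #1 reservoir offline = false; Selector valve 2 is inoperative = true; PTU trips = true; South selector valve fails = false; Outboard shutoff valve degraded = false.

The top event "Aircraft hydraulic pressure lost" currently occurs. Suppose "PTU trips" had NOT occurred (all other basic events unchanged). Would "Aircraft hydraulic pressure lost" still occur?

Yes

Counterfactual: set "PTU trips" to not occurred.
Left circuit down [OR]: Forward engine-driven pump is down=not, Right case drain malfunctions=not → no input occurs → does not occur.
PTU path fails [OR]: South selector valve fails=not, Outboard shutoff valve degraded=not, Return filter degraded=not, Left circuit down=not → no input occurs → does not occur.
System A unavailable [AND]: Electric pump lost=occurs, Lower accumulator lost=occurs → all inputs occur → occurs.
System B fails [AND]: Main pressure line stuck=not, #1 reservoir offline=not, PTU trips=not → not all inputs occur → does not occur.
Standby system unavailable [OR]: PTU path fails=not, System A unavailable=occurs, System B fails=not → at least one input occurs → occurs.
Aircraft hydraulic pressure lost [AND]: Standby system unavailable=occurs, Selector valve 2 is inoperative=occurs, A shutoff valve 2 is out=occurs → all inputs occur → occurs.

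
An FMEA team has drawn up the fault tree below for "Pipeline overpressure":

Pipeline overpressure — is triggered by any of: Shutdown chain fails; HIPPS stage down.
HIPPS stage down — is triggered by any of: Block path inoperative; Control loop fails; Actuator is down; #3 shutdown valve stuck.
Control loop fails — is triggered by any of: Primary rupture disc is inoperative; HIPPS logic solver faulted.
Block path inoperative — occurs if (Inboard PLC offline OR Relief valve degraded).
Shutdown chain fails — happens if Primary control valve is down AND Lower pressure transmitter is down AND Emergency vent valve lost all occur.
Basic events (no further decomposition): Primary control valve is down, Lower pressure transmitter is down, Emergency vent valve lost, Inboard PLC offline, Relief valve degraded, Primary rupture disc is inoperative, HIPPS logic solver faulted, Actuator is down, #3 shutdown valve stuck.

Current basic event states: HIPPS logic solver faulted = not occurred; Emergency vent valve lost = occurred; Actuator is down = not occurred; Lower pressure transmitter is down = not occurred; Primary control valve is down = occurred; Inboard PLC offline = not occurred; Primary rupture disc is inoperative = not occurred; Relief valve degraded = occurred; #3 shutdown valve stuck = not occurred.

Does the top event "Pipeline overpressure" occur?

Shutdown chain fails [AND]: Primary control valve is down=occurs, Lower pressure transmitter is down=not, Emergency vent valve lost=occurs → not all inputs occur → does not occur.
Block path inoperative [OR]: Inboard PLC offline=not, Relief valve degraded=occurs → at least one input occurs → occurs.
Control loop fails [OR]: Primary rupture disc is inoperative=not, HIPPS logic solver faulted=not → no input occurs → does not occur.
HIPPS stage down [OR]: Block path inoperative=occurs, Control loop fails=not, Actuator is down=not, #3 shutdown valve stuck=not → at least one input occurs → occurs.
Pipeline overpressure [OR]: Shutdown chain fails=not, HIPPS stage down=occurs → at least one input occurs → occurs.

Yes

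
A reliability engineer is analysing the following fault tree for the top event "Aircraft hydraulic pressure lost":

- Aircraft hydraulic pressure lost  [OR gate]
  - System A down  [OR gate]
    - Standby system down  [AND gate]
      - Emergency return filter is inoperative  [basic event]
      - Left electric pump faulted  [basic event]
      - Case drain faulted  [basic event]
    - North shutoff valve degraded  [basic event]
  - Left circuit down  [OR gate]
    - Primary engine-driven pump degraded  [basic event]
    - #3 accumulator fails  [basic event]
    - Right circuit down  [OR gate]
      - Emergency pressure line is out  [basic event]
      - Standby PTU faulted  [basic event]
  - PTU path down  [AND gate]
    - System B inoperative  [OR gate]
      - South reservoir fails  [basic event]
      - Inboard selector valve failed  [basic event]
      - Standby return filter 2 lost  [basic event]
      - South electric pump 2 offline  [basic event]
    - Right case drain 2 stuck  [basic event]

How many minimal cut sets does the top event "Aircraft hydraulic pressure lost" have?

Standby system down [AND]: one cut set from each child combined → 1 × 1 × 1 = 1 cut set(s).
System A down [OR]: union of children's cut sets → 2 cut set(s).
Right circuit down [OR]: union of children's cut sets → 2 cut set(s).
Left circuit down [OR]: union of children's cut sets → 4 cut set(s).
System B inoperative [OR]: union of children's cut sets → 4 cut set(s).
PTU path down [AND]: one cut set from each child combined → 4 × 1 = 4 cut set(s).
Aircraft hydraulic pressure lost [OR]: union of children's cut sets → 10 cut set(s).
Minimal cut sets: {Case drain faulted, Emergency return filter is inoperative, Left electric pump faulted}; {North shutoff valve degraded}; {Primary engine-driven pump degraded}; {#3 accumulator fails}; {Emergency pressure line is out}; {Standby PTU faulted}; {Right case drain 2 stuck, South reservoir fails}; {Inboard selector valve failed, Right case drain 2 stuck}; {Right case drain 2 stuck, Standby return filter 2 lost}; {Right case drain 2 stuck, South electric pump 2 offline}.

10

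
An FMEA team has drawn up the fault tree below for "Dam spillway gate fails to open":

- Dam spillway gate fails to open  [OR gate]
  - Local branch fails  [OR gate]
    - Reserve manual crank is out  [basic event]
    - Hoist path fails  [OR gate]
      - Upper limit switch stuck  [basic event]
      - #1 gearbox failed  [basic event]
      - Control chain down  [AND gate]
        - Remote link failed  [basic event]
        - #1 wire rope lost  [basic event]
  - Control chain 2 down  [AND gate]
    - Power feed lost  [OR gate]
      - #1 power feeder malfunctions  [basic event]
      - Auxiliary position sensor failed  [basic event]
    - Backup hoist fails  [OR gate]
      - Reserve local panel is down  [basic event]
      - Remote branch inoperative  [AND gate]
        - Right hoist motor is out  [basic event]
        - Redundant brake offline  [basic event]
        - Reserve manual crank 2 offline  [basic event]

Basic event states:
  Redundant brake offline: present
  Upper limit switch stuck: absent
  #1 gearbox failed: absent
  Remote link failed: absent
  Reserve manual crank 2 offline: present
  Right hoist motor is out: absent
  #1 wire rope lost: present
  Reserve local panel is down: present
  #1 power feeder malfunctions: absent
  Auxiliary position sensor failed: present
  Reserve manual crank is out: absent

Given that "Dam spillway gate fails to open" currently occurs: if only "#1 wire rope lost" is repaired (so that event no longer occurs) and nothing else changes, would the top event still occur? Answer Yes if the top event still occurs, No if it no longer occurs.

Counterfactual: set "#1 wire rope lost" to not occurred.
Control chain down [AND]: Remote link failed=not, #1 wire rope lost=not → not all inputs occur → does not occur.
Hoist path fails [OR]: Upper limit switch stuck=not, #1 gearbox failed=not, Control chain down=not → no input occurs → does not occur.
Local branch fails [OR]: Reserve manual crank is out=not, Hoist path fails=not → no input occurs → does not occur.
Power feed lost [OR]: #1 power feeder malfunctions=not, Auxiliary position sensor failed=occurs → at least one input occurs → occurs.
Remote branch inoperative [AND]: Right hoist motor is out=not, Redundant brake offline=occurs, Reserve manual crank 2 offline=occurs → not all inputs occur → does not occur.
Backup hoist fails [OR]: Reserve local panel is down=occurs, Remote branch inoperative=not → at least one input occurs → occurs.
Control chain 2 down [AND]: Power feed lost=occurs, Backup hoist fails=occurs → all inputs occur → occurs.
Dam spillway gate fails to open [OR]: Local branch fails=not, Control chain 2 down=occurs → at least one input occurs → occurs.

Yes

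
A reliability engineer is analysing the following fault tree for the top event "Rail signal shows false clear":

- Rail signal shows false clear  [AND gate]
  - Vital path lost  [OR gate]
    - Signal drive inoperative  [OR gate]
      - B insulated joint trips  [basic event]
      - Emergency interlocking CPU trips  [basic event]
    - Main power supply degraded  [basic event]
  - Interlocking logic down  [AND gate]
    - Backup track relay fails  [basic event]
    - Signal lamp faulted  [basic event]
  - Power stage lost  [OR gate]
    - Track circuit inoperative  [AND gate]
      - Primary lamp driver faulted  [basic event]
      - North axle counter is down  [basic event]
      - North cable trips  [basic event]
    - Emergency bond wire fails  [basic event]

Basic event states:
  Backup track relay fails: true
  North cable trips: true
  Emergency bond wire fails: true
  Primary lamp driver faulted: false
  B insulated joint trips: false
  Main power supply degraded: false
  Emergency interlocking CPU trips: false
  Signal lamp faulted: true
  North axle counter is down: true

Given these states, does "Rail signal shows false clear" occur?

Signal drive inoperative [OR]: B insulated joint trips=not, Emergency interlocking CPU trips=not → no input occurs → does not occur.
Vital path lost [OR]: Signal drive inoperative=not, Main power supply degraded=not → no input occurs → does not occur.
Interlocking logic down [AND]: Backup track relay fails=occurs, Signal lamp faulted=occurs → all inputs occur → occurs.
Track circuit inoperative [AND]: Primary lamp driver faulted=not, North axle counter is down=occurs, North cable trips=occurs → not all inputs occur → does not occur.
Power stage lost [OR]: Track circuit inoperative=not, Emergency bond wire fails=occurs → at least one input occurs → occurs.
Rail signal shows false clear [AND]: Vital path lost=not, Interlocking logic down=occurs, Power stage lost=occurs → not all inputs occur → does not occur.

No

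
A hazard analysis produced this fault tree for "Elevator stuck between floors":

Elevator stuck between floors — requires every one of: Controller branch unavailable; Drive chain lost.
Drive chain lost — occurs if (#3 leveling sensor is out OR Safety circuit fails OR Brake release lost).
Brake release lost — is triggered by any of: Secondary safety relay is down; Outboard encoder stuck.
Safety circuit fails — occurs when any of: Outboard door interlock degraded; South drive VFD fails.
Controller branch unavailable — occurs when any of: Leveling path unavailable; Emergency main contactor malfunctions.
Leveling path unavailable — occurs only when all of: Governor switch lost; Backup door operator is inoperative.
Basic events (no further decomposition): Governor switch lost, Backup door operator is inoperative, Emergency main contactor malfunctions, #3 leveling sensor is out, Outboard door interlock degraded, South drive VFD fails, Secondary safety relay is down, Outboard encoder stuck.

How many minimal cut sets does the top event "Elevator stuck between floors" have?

Leveling path unavailable [AND]: one cut set from each child combined → 1 × 1 = 1 cut set(s).
Controller branch unavailable [OR]: union of children's cut sets → 2 cut set(s).
Safety circuit fails [OR]: union of children's cut sets → 2 cut set(s).
Brake release lost [OR]: union of children's cut sets → 2 cut set(s).
Drive chain lost [OR]: union of children's cut sets → 5 cut set(s).
Elevator stuck between floors [AND]: one cut set from each child combined → 2 × 5 = 10 cut set(s).
Minimal cut sets: {#3 leveling sensor is out, Backup door operator is inoperative, Governor switch lost}; {Backup door operator is inoperative, Governor switch lost, Outboard door interlock degraded}; {Backup door operator is inoperative, Governor switch lost, South drive VFD fails}; {Backup door operator is inoperative, Governor switch lost, Secondary safety relay is down}; {Backup door operator is inoperative, Governor switch lost, Outboard encoder stuck}; {#3 leveling sensor is out, Emergency main contactor malfunctions}; {Emergency main contactor malfunctions, Outboard door interlock degraded}; {Emergency main contactor malfunctions, South drive VFD fails}; {Emergency main contactor malfunctions, Secondary safety relay is down}; {Emergency main contactor malfunctions, Outboard encoder stuck}.

10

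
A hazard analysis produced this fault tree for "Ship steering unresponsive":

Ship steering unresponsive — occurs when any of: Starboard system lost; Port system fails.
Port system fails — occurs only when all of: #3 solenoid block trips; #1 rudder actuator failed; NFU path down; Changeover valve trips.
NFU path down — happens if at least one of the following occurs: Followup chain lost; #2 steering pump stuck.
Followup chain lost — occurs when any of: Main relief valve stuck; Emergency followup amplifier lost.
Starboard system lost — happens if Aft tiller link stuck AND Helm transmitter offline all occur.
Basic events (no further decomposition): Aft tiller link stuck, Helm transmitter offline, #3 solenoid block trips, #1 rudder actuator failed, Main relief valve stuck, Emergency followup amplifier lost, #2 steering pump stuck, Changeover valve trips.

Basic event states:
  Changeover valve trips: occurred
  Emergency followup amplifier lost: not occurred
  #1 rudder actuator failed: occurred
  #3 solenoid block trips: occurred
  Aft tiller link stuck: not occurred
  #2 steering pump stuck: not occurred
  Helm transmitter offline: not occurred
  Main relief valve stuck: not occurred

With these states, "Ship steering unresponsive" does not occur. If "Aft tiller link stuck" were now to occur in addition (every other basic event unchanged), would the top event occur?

No

Counterfactual: set "Aft tiller link stuck" to occurred.
Starboard system lost [AND]: Aft tiller link stuck=occurs, Helm transmitter offline=not → not all inputs occur → does not occur.
Followup chain lost [OR]: Main relief valve stuck=not, Emergency followup amplifier lost=not → no input occurs → does not occur.
NFU path down [OR]: Followup chain lost=not, #2 steering pump stuck=not → no input occurs → does not occur.
Port system fails [AND]: #3 solenoid block trips=occurs, #1 rudder actuator failed=occurs, NFU path down=not, Changeover valve trips=occurs → not all inputs occur → does not occur.
Ship steering unresponsive [OR]: Starboard system lost=not, Port system fails=not → no input occurs → does not occur.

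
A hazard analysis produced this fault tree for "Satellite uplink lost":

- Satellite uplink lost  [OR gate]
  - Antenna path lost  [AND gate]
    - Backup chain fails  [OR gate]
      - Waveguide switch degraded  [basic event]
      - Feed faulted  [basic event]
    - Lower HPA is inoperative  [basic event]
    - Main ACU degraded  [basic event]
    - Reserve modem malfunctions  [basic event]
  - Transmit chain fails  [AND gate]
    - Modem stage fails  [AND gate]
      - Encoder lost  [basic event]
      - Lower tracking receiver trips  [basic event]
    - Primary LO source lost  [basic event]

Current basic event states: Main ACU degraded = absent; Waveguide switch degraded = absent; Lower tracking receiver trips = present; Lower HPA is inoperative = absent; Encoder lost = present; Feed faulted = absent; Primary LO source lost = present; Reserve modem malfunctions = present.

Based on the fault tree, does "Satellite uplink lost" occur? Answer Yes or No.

Backup chain fails [OR]: Waveguide switch degraded=not, Feed faulted=not → no input occurs → does not occur.
Antenna path lost [AND]: Backup chain fails=not, Lower HPA is inoperative=not, Main ACU degraded=not, Reserve modem malfunctions=occurs → not all inputs occur → does not occur.
Modem stage fails [AND]: Encoder lost=occurs, Lower tracking receiver trips=occurs → all inputs occur → occurs.
Transmit chain fails [AND]: Modem stage fails=occurs, Primary LO source lost=occurs → all inputs occur → occurs.
Satellite uplink lost [OR]: Antenna path lost=not, Transmit chain fails=occurs → at least one input occurs → occurs.

Yes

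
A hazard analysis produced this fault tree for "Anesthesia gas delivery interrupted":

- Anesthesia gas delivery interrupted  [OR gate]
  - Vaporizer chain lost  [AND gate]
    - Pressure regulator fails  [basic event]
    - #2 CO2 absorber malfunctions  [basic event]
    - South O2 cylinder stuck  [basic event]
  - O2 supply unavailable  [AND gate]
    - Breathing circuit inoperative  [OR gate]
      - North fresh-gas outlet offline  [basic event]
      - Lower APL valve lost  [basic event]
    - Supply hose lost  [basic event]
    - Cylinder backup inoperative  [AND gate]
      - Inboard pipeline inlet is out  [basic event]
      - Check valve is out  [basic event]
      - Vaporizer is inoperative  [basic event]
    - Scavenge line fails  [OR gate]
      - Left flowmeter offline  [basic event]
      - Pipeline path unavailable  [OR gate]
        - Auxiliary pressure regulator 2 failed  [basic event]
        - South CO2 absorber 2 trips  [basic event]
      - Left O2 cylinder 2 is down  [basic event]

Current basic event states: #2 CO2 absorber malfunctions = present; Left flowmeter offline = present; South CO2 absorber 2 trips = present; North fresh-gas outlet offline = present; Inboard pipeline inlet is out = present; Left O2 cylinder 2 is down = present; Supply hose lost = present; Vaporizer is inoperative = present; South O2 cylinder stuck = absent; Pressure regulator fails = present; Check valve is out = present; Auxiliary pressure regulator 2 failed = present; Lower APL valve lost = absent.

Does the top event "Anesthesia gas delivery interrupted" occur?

Vaporizer chain lost [AND]: Pressure regulator fails=occurs, #2 CO2 absorber malfunctions=occurs, South O2 cylinder stuck=not → not all inputs occur → does not occur.
Breathing circuit inoperative [OR]: North fresh-gas outlet offline=occurs, Lower APL valve lost=not → at least one input occurs → occurs.
Cylinder backup inoperative [AND]: Inboard pipeline inlet is out=occurs, Check valve is out=occurs, Vaporizer is inoperative=occurs → all inputs occur → occurs.
Pipeline path unavailable [OR]: Auxiliary pressure regulator 2 failed=occurs, South CO2 absorber 2 trips=occurs → at least one input occurs → occurs.
Scavenge line fails [OR]: Left flowmeter offline=occurs, Pipeline path unavailable=occurs, Left O2 cylinder 2 is down=occurs → at least one input occurs → occurs.
O2 supply unavailable [AND]: Breathing circuit inoperative=occurs, Supply hose lost=occurs, Cylinder backup inoperative=occurs, Scavenge line fails=occurs → all inputs occur → occurs.
Anesthesia gas delivery interrupted [OR]: Vaporizer chain lost=not, O2 supply unavailable=occurs → at least one input occurs → occurs.

Yes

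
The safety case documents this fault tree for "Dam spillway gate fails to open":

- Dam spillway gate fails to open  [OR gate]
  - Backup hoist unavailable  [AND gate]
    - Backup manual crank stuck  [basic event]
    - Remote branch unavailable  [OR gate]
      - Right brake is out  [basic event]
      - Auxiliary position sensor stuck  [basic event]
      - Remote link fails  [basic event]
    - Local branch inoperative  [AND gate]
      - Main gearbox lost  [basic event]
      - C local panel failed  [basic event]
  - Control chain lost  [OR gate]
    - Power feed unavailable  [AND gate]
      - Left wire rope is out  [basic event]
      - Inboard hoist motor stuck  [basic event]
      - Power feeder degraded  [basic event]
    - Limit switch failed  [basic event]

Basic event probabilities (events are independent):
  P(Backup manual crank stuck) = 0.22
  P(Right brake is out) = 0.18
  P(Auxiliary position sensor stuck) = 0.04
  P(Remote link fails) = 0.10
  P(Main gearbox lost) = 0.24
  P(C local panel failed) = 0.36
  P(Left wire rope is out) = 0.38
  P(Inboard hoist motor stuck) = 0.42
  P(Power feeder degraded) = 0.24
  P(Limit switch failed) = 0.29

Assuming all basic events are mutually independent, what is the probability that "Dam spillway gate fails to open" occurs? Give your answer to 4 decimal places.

P(Remote branch unavailable) [OR] = 1 − (1−0.18) × (1−0.04) × (1−0.10) = 0.291520
P(Local branch inoperative) [AND] = 0.24 × 0.36 = 0.086400
P(Backup hoist unavailable) [AND] = 0.22 × 0.291520 × 0.086400 = 0.005541
P(Power feed unavailable) [AND] = 0.38 × 0.42 × 0.24 = 0.038304
P(Control chain lost) [OR] = 1 − (1−0.038304) × (1−0.29) = 0.317196
P(Dam spillway gate fails to open) [OR] = 1 − (1−0.005541) × (1−0.317196) = 0.320979
Rounded to 4 decimal places: P(Dam spillway gate fails to open) ≈ 0.3210.

0.3210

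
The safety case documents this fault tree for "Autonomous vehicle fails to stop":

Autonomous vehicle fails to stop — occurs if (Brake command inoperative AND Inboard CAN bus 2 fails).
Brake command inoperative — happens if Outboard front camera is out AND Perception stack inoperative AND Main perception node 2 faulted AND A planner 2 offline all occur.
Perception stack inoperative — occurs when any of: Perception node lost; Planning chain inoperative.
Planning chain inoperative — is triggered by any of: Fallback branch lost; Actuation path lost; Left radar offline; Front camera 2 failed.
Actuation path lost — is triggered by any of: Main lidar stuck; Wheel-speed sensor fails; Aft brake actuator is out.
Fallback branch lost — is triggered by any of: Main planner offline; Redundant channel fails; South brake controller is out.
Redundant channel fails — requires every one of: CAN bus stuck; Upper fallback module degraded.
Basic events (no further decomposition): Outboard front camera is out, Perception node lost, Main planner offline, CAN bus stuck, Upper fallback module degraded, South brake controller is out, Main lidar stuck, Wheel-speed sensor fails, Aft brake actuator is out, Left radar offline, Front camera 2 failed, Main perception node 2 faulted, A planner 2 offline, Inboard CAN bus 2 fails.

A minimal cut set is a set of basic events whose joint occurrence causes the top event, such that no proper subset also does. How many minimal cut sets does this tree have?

Redundant channel fails [AND]: one cut set from each child combined → 1 × 1 = 1 cut set(s).
Fallback branch lost [OR]: union of children's cut sets → 3 cut set(s).
Actuation path lost [OR]: union of children's cut sets → 3 cut set(s).
Planning chain inoperative [OR]: union of children's cut sets → 8 cut set(s).
Perception stack inoperative [OR]: union of children's cut sets → 9 cut set(s).
Brake command inoperative [AND]: one cut set from each child combined → 1 × 9 × 1 × 1 = 9 cut set(s).
Autonomous vehicle fails to stop [AND]: one cut set from each child combined → 9 × 1 = 9 cut set(s).
Minimal cut sets: {A planner 2 offline, Inboard CAN bus 2 fails, Main perception node 2 faulted, Outboard front camera is out, Perception node lost}; {A planner 2 offline, Inboard CAN bus 2 fails, Main perception node 2 faulted, Main planner offline, Outboard front camera is out}; {A planner 2 offline, CAN bus stuck, Inboard CAN bus 2 fails, Main perception node 2 faulted, Outboard front camera is out, Upper fallback module degraded}; {A planner 2 offline, Inboard CAN bus 2 fails, Main perception node 2 faulted, Outboard front camera is out, South brake controller is out}; {A planner 2 offline, Inboard CAN bus 2 fails, Main lidar stuck, Main perception node 2 faulted, Outboard front camera is out}; {A planner 2 offline, Inboard CAN bus 2 fails, Main perception node 2 faulted, Outboard front camera is out, Wheel-speed sensor fails}; {A planner 2 offline, Aft brake actuator is out, Inboard CAN bus 2 fails, Main perception node 2 faulted, Outboard front camera is out}; {A planner 2 offline, Inboard CAN bus 2 fails, Left radar offline, Main perception node 2 faulted, Outboard front camera is out}; {A planner 2 offline, Front camera 2 failed, Inboard CAN bus 2 fails, Main perception node 2 faulted, Outboard front camera is out}.

9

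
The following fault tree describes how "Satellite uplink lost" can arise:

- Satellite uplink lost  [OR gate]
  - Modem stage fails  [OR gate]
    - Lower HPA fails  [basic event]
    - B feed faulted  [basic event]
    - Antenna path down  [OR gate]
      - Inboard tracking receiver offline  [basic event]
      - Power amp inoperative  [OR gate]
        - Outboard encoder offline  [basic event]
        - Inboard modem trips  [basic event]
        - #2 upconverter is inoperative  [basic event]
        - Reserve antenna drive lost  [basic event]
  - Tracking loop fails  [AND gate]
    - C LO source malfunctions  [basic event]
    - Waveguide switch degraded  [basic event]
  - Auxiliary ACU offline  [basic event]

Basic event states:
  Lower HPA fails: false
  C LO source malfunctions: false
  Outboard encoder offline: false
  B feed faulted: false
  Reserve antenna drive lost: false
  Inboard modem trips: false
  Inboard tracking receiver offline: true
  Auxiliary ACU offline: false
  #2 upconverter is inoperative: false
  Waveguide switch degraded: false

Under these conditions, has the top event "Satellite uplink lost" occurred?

Yes

Power amp inoperative [OR]: Outboard encoder offline=not, Inboard modem trips=not, #2 upconverter is inoperative=not, Reserve antenna drive lost=not → no input occurs → does not occur.
Antenna path down [OR]: Inboard tracking receiver offline=occurs, Power amp inoperative=not → at least one input occurs → occurs.
Modem stage fails [OR]: Lower HPA fails=not, B feed faulted=not, Antenna path down=occurs → at least one input occurs → occurs.
Tracking loop fails [AND]: C LO source malfunctions=not, Waveguide switch degraded=not → not all inputs occur → does not occur.
Satellite uplink lost [OR]: Modem stage fails=occurs, Tracking loop fails=not, Auxiliary ACU offline=not → at least one input occurs → occurs.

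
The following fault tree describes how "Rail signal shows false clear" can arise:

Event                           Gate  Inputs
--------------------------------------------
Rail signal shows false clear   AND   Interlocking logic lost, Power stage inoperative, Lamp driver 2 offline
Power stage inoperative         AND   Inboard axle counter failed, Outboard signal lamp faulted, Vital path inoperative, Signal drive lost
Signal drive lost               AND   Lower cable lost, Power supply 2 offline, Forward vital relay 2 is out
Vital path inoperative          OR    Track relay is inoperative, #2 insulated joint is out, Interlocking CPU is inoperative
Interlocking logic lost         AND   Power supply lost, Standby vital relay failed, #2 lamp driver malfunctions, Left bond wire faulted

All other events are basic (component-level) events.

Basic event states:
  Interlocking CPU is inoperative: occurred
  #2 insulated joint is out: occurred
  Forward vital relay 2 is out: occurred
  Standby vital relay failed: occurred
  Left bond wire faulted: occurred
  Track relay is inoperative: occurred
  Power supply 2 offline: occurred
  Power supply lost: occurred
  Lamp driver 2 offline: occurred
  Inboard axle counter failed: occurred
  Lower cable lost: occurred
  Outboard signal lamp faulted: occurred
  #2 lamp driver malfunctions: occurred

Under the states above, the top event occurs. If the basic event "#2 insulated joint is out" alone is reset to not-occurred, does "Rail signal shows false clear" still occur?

Counterfactual: set "#2 insulated joint is out" to not occurred.
Interlocking logic lost [AND]: Power supply lost=occurs, Standby vital relay failed=occurs, #2 lamp driver malfunctions=occurs, Left bond wire faulted=occurs → all inputs occur → occurs.
Vital path inoperative [OR]: Track relay is inoperative=occurs, #2 insulated joint is out=not, Interlocking CPU is inoperative=occurs → at least one input occurs → occurs.
Signal drive lost [AND]: Lower cable lost=occurs, Power supply 2 offline=occurs, Forward vital relay 2 is out=occurs → all inputs occur → occurs.
Power stage inoperative [AND]: Inboard axle counter failed=occurs, Outboard signal lamp faulted=occurs, Vital path inoperative=occurs, Signal drive lost=occurs → all inputs occur → occurs.
Rail signal shows false clear [AND]: Interlocking logic lost=occurs, Power stage inoperative=occurs, Lamp driver 2 offline=occurs → all inputs occur → occurs.

Yes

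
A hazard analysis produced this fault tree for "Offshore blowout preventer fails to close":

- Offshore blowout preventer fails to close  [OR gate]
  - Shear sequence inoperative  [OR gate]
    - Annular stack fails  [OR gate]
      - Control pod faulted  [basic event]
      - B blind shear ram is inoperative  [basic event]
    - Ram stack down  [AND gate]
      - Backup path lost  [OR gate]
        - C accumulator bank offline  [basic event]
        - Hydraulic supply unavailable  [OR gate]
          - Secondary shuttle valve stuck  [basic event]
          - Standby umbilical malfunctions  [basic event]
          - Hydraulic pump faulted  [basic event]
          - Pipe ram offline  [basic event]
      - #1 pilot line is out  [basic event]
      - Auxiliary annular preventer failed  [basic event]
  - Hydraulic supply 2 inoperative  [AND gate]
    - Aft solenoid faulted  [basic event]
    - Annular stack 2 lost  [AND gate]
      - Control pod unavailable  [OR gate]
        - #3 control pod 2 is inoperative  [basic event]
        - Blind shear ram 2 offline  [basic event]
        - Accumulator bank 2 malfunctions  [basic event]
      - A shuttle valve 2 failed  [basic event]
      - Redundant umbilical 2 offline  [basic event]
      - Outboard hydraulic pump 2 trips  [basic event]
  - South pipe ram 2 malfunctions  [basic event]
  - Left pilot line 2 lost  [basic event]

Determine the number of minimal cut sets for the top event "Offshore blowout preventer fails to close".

12

Annular stack fails [OR]: union of children's cut sets → 2 cut set(s).
Hydraulic supply unavailable [OR]: union of children's cut sets → 4 cut set(s).
Backup path lost [OR]: union of children's cut sets → 5 cut set(s).
Ram stack down [AND]: one cut set from each child combined → 5 × 1 × 1 = 5 cut set(s).
Shear sequence inoperative [OR]: union of children's cut sets → 7 cut set(s).
Control pod unavailable [OR]: union of children's cut sets → 3 cut set(s).
Annular stack 2 lost [AND]: one cut set from each child combined → 3 × 1 × 1 × 1 = 3 cut set(s).
Hydraulic supply 2 inoperative [AND]: one cut set from each child combined → 1 × 3 = 3 cut set(s).
Offshore blowout preventer fails to close [OR]: union of children's cut sets → 12 cut set(s).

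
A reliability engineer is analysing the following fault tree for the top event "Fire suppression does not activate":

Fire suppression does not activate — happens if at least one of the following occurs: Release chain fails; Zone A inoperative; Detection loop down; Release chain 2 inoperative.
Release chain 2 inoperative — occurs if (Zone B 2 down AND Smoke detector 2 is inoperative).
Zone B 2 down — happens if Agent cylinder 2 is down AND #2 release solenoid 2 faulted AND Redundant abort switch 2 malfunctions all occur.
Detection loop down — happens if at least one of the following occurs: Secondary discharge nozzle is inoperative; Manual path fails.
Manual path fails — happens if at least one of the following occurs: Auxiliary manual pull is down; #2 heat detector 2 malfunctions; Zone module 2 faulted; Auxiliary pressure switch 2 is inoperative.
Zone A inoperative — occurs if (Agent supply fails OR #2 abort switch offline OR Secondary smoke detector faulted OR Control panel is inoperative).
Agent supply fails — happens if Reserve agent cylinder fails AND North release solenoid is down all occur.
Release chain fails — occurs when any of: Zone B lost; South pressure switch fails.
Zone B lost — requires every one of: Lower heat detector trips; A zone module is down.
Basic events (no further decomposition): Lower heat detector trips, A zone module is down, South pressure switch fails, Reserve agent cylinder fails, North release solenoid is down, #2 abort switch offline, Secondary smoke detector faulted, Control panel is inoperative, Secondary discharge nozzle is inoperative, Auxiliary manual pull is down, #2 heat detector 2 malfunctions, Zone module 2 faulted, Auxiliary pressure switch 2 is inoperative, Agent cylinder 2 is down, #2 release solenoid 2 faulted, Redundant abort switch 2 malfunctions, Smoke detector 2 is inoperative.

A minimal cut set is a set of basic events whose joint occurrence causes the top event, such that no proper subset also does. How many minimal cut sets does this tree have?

12

Zone B lost [AND]: one cut set from each child combined → 1 × 1 = 1 cut set(s).
Release chain fails [OR]: union of children's cut sets → 2 cut set(s).
Agent supply fails [AND]: one cut set from each child combined → 1 × 1 = 1 cut set(s).
Zone A inoperative [OR]: union of children's cut sets → 4 cut set(s).
Manual path fails [OR]: union of children's cut sets → 4 cut set(s).
Detection loop down [OR]: union of children's cut sets → 5 cut set(s).
Zone B 2 down [AND]: one cut set from each child combined → 1 × 1 × 1 = 1 cut set(s).
Release chain 2 inoperative [AND]: one cut set from each child combined → 1 × 1 = 1 cut set(s).
Fire suppression does not activate [OR]: union of children's cut sets → 12 cut set(s).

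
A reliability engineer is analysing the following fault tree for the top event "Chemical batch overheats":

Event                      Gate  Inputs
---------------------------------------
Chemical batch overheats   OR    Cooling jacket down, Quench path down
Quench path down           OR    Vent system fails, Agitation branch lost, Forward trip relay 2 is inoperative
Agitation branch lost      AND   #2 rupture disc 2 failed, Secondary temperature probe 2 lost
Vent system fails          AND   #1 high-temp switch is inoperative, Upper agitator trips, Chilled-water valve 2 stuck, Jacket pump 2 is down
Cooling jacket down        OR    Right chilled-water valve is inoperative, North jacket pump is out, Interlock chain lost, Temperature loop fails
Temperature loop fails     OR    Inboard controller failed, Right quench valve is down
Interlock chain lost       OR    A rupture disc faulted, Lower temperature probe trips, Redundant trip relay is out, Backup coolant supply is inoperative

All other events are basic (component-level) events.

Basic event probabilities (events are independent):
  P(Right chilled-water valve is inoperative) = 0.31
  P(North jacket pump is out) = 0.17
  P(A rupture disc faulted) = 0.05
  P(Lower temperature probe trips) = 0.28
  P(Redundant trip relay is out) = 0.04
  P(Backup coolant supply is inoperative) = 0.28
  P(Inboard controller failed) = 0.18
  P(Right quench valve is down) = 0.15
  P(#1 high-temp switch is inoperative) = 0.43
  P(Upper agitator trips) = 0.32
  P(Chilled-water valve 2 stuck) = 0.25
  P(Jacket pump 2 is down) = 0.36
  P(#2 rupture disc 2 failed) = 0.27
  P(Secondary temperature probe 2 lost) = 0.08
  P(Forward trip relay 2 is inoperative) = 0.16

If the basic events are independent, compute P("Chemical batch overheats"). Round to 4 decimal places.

P(Interlock chain lost) [OR] = 1 − (1−0.05) × (1−0.28) × (1−0.04) × (1−0.28) = 0.527219
P(Temperature loop fails) [OR] = 1 − (1−0.18) × (1−0.15) = 0.303000
P(Cooling jacket down) [OR] = 1 − (1−0.31) × (1−0.17) × (1−0.527219) × (1−0.303000) = 0.811279
P(Vent system fails) [AND] = 0.43 × 0.32 × 0.25 × 0.36 = 0.012384
P(Agitation branch lost) [AND] = 0.27 × 0.08 = 0.021600
P(Quench path down) [OR] = 1 − (1−0.012384) × (1−0.021600) × (1−0.16) = 0.188322
P(Chemical batch overheats) [OR] = 1 − (1−0.811279) × (1−0.188322) = 0.846819
Rounded to 4 decimal places: P(Chemical batch overheats) ≈ 0.8468.

0.8468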